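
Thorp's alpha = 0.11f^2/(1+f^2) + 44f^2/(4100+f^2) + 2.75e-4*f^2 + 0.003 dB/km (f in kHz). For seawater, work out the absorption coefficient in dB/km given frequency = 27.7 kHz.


f^2 = 767.29
alpha = 0.11*767.29/(1+767.29) + 44*767.29/(4100+767.29) + 2.75e-4*767.29 + 0.003 = 7.26

7.26 dB/km


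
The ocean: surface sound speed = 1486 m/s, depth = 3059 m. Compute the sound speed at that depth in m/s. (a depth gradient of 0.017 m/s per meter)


1538.003 m/s


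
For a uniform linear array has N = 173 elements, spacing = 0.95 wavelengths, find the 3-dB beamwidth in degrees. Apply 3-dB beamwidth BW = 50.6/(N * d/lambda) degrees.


BW = 50.6 / (173 * 0.95) = 50.6 / 164.35 = 0.31

0.31 deg


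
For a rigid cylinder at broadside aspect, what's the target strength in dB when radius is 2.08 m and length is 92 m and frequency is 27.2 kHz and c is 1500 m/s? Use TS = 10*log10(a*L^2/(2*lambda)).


lambda = 1500/27200 = 0.05515 m
TS = 10*log10(2.08*92^2/(2*0.05515)) = 52.03

52.03 dB


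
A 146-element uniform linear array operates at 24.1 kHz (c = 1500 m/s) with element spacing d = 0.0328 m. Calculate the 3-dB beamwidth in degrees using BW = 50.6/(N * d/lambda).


Step 1: lambda = 1500/24100 = 0.06224 m
Step 2: d/lambda = 0.0328/0.06224 = 0.527
Step 3: BW = 50.6/(N * d/lambda) = 50.6/(146 * 0.527) = 0.66

0.66 deg


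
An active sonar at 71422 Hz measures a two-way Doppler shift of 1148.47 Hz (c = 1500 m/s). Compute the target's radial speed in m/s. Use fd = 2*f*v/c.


From fd = 2*f*v/c, v = c*fd/(2*f) = 1500 * 1148.47 / (2*71422) = 12.06

12.06 m/s


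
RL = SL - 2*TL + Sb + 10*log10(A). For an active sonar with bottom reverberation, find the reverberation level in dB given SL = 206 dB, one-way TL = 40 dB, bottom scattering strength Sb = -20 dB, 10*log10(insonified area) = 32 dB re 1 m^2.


RL = SL - 2*TL + Sb + 10*log10(A) = 206 - 2*40 + (-20) + 32 = 138

138 dB


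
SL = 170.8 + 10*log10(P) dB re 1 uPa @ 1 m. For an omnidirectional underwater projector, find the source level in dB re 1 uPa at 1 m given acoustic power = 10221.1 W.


SL = 170.8 + 10*log10(10221.1) = 170.8 + 40.09 = 210.89

210.89 dB


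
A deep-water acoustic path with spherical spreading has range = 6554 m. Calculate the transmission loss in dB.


TL = 20*log10(6554) = 76.33

76.33 dB


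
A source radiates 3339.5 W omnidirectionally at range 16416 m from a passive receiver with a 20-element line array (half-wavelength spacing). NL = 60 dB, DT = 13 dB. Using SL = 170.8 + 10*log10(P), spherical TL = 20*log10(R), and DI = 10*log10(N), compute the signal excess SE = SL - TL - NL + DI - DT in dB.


61.74 dB


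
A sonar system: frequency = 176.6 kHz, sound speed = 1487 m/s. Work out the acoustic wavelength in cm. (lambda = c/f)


lambda = c/f = 1487 / 176600 = 0.0084 m = 0.84 cm

0.84 cm


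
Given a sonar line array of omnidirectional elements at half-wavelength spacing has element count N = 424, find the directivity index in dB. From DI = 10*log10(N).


DI = 10*log10(424) = 26.27

26.27 dB


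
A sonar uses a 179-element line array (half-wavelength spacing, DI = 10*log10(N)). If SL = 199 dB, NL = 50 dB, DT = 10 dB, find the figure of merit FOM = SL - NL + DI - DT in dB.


161.53 dB


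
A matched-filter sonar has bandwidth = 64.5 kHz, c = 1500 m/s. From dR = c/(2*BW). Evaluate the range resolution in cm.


1.16 cm


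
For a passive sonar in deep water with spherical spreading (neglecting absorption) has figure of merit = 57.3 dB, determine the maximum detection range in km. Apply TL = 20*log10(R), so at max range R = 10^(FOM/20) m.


0.73 km


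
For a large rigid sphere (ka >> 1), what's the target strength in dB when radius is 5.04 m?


TS = 10*log10(5.04^2 / 4) = 10*log10(6.3504) = 8.03

8.03 dB


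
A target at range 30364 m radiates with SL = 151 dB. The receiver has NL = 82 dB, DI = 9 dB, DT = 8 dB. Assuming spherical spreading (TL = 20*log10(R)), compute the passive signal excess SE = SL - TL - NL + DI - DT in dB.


Step 1: TL = 20*log10(30364) = 89.65 dB
Step 2: SE = 151 - 89.65 - 82 + 9 - 8 = -19.65

-19.65 dB


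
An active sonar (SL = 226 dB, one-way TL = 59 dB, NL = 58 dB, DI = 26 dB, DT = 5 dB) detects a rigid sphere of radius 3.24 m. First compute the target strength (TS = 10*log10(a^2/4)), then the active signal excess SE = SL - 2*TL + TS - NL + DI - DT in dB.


Step 1: TS = 10*log10(3.24^2/4) = 4.19 dB
Step 2: SE = SL - 2*TL + TS - NL + DI - DT = 226 - 2*59 + (4.19) - 58 + 26 - 5 = 75.19

75.19 dB


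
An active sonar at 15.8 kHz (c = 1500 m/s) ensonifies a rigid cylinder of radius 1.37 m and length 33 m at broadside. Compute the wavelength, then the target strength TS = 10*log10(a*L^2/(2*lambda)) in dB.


Step 1: lambda = c/f = 1500/15800 = 0.09494 m
Step 2: TS = 10*log10(a*L^2/(2*lambda)) = 10*log10(1.37*33^2/(2*0.09494)) = 38.95

38.95 dB


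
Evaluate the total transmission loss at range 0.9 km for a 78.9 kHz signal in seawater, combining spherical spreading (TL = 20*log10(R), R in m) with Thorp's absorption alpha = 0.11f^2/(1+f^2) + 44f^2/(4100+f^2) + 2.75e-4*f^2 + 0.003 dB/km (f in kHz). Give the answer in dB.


84.6 dB


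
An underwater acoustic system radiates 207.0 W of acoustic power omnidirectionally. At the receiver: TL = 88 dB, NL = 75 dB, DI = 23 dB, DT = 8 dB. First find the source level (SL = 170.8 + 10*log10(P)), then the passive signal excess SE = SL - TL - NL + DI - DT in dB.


Step 1: SL = 170.8 + 10*log10(207.0) = 193.96 dB
Step 2: SE = SL - TL - NL + DI - DT = 193.96 - 88 - 75 + 23 - 8 = 45.96

45.96 dB


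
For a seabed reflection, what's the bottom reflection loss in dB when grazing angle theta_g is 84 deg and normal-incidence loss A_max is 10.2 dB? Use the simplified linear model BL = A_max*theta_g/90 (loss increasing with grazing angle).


BL = A_max * theta_g / 90 = 10.2 * 84 / 90 = 9.52

9.52 dB


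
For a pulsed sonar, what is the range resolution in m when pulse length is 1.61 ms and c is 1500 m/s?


dR = c*tau/2 = 1500 * 1.61e-3 / 2 = 1.2075

1.2075 m


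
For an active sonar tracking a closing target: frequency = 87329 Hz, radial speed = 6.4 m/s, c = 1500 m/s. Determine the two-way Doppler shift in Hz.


fd = 2*f*v/c = 2 * 87329 * 6.4 / 1500 = 745.21

745.21 Hz


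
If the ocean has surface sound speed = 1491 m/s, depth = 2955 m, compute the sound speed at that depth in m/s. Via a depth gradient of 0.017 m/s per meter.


c = 1491 + 0.017 * 2955 = 1541.235

1541.235 m/s


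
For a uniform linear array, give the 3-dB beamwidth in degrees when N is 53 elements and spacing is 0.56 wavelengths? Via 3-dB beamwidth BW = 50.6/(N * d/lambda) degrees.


BW = 50.6 / (53 * 0.56) = 50.6 / 29.68 = 1.7

1.7 deg


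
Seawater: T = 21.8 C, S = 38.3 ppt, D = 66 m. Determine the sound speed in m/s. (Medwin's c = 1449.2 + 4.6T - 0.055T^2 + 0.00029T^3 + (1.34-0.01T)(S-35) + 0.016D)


c = 1449.2 + 4.6*21.8 - 0.055*21.8^2 + 0.00029*21.8^3 + (1.34 - 0.01*21.8)*(38.3 - 35) + 0.016*66 = 1531.1

1531.1 m/s


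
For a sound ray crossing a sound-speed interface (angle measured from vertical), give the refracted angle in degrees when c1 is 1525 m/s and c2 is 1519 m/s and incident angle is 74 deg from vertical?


sin(theta2) = (c2/c1)*sin(theta1) = (1519/1525)*sin(74 deg) = 0.95748
theta2 = arcsin(0.95748) = 73.23

73.23 deg


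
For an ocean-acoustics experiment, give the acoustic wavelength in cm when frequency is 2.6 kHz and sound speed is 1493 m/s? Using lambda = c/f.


lambda = c/f = 1493 / 2600 = 0.5742 m = 57.42 cm

57.42 cm


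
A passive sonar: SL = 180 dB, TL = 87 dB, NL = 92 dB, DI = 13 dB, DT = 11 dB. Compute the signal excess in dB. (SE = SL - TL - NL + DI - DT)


SE = SL - TL - NL + DI - DT = 180 - 87 - 92 + 13 - 11 = 3

3 dB


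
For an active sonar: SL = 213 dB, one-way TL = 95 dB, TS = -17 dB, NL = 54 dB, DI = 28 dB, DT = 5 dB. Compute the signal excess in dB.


SE = SL - 2*TL + TS - NL + DI - DT = 213 - 2*95 + (-17) - 54 + 28 - 5 = -25

-25 dB


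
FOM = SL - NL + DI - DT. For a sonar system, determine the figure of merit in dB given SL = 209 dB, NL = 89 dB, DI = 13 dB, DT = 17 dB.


116 dB


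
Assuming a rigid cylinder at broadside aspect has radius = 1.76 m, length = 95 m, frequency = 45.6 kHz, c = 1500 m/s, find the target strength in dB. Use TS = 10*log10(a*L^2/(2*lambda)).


lambda = 1500/45600 = 0.03289 m
TS = 10*log10(1.76*95^2/(2*0.03289)) = 53.83

53.83 dB


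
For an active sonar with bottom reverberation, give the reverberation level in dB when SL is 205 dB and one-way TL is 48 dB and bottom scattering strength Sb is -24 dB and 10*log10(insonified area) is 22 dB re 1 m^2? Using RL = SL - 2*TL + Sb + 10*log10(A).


107 dB


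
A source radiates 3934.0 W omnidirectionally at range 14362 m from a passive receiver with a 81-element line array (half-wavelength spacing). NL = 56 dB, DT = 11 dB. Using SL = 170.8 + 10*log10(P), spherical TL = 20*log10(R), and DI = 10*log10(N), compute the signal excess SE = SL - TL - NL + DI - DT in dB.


Step 1: SL = 170.8 + 10*log10(3934.0) = 206.75 dB
Step 2: TL = 20*log10(14362) = 83.14 dB
Step 3: DI = 10*log10(81) = 19.08 dB
Step 4: SE = SL - TL - NL + DI - DT = 206.75 - 83.14 - 56 + 19.08 - 11 = 75.69

75.69 dB


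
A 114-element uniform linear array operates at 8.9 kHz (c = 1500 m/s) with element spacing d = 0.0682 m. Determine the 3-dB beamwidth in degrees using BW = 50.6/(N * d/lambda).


Step 1: lambda = 1500/8900 = 0.16854 m
Step 2: d/lambda = 0.0682/0.16854 = 0.4047
Step 3: BW = 50.6/(N * d/lambda) = 50.6/(114 * 0.4047) = 1.1

1.1 deg


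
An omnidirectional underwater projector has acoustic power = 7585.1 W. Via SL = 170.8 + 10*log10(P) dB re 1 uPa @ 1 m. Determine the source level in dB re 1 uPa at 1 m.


SL = 170.8 + 10*log10(7585.1) = 170.8 + 38.8 = 209.6

209.6 dB


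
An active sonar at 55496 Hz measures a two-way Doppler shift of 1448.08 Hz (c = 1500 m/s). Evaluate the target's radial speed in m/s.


19.57 m/s


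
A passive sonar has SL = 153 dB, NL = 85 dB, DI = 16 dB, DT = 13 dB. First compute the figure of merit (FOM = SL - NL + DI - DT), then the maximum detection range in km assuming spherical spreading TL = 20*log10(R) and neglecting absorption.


Step 1: FOM = SL - NL + DI - DT = 153 - 85 + 16 - 13 = 71 dB
Step 2: at max range FOM = TL = 20*log10(R), so R = 10^(71/20) = 3548.13 m = 3.55 km

3.55 km


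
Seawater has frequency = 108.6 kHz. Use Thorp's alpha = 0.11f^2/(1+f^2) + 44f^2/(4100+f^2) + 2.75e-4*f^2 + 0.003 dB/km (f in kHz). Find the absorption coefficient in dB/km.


f^2 = 11793.96
alpha = 0.11*11793.96/(1+11793.96) + 44*11793.96/(4100+11793.96) + 2.75e-4*11793.96 + 0.003 = 36.006

36.006 dB/km


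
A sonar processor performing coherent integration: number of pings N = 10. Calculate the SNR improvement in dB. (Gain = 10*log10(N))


Gain = 10*log10(10) = 10.0

10.0 dB


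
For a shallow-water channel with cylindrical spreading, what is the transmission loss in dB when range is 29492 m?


TL = 10*log10(29492) = 44.7

44.7 dB


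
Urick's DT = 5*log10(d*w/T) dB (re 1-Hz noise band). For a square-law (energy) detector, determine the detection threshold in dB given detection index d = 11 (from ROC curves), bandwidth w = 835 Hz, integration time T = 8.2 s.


DT = 5*log10(d*w/T) = 5*log10(11 * 835 / 8.2) = 5*log10(1120.12) = 15.25

15.25 dB


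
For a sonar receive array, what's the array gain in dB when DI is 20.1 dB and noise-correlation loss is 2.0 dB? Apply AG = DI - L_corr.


18.1 dB


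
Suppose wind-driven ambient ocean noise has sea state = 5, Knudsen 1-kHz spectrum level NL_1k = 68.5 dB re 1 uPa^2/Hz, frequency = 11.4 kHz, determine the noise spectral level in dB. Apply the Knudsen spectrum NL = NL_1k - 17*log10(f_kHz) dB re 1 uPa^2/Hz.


NL = NL_1k - 17*log10(f_kHz) = 68.5 - 17*log10(11.4) = 68.5 - (17.97) = 50.53

50.53 dB


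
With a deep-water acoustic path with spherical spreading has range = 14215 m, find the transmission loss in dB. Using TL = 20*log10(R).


TL = 20*log10(14215) = 83.05

83.05 dB


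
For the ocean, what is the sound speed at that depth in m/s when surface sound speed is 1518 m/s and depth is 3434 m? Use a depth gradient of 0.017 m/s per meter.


c = 1518 + 0.017 * 3434 = 1576.378

1576.378 m/s


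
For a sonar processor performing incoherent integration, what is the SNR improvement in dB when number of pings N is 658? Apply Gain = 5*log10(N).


14.09 dB


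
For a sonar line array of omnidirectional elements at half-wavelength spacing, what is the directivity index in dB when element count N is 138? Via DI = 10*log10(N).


DI = 10*log10(138) = 21.4

21.4 dB


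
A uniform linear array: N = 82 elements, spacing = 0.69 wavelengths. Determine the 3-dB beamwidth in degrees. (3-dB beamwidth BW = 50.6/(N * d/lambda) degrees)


BW = 50.6 / (82 * 0.69) = 50.6 / 56.58 = 0.89

0.89 deg


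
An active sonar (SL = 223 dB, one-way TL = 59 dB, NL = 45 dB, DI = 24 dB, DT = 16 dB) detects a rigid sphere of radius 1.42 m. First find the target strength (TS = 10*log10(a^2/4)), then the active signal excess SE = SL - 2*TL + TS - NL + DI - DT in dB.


Step 1: TS = 10*log10(1.42^2/4) = -2.97 dB
Step 2: SE = SL - 2*TL + TS - NL + DI - DT = 223 - 2*59 + (-2.97) - 45 + 24 - 16 = 65.03

65.03 dB


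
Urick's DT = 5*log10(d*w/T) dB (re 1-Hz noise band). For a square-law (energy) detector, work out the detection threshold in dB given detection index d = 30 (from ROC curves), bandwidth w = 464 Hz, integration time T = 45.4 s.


DT = 5*log10(d*w/T) = 5*log10(30 * 464 / 45.4) = 5*log10(306.61) = 12.43

12.43 dB


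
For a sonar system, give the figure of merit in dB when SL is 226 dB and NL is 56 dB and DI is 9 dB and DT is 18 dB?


FOM = SL - NL + DI - DT = 226 - 56 + 9 - 18 = 161

161 dB


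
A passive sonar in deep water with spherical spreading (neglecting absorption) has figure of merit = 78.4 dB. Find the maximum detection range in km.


At max range FOM = TL, so 20*log10(R) = 78.4
R = 10^(78.4/20) = 8317.64 m = 8.32 km

8.32 km


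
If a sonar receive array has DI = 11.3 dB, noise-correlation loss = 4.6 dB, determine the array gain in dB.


AG = DI - L_corr = 11.3 - 4.6 = 6.7

6.7 dB


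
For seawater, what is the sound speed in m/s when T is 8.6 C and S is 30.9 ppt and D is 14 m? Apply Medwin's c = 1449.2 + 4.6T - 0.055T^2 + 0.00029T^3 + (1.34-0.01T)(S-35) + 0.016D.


c = 1449.2 + 4.6*8.6 - 0.055*8.6^2 + 0.00029*8.6^3 + (1.34 - 0.01*8.6)*(30.9 - 35) + 0.016*14 = 1479.96

1479.96 m/s


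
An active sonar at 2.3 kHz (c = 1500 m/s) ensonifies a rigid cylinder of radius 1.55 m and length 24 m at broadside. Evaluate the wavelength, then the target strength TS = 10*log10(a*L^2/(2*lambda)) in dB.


Step 1: lambda = c/f = 1500/2300 = 0.65217 m
Step 2: TS = 10*log10(a*L^2/(2*lambda)) = 10*log10(1.55*24^2/(2*0.65217)) = 28.35

28.35 dB


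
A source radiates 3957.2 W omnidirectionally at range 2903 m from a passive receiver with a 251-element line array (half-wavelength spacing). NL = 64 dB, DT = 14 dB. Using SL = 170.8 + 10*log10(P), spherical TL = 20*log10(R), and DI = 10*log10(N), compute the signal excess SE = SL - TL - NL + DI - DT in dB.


Step 1: SL = 170.8 + 10*log10(3957.2) = 206.77 dB
Step 2: TL = 20*log10(2903) = 69.26 dB
Step 3: DI = 10*log10(251) = 24.0 dB
Step 4: SE = SL - TL - NL + DI - DT = 206.77 - 69.26 - 64 + 24.0 - 14 = 83.51

83.51 dB


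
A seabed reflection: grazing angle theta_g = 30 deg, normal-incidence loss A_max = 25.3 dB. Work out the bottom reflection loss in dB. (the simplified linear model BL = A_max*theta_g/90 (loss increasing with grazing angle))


8.43 dB


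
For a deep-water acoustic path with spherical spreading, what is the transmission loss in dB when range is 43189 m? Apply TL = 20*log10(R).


92.71 dB


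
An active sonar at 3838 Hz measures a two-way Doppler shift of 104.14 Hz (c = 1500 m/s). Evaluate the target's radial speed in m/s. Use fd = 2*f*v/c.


From fd = 2*f*v/c, v = c*fd/(2*f) = 1500 * 104.14 / (2*3838) = 20.35

20.35 m/s


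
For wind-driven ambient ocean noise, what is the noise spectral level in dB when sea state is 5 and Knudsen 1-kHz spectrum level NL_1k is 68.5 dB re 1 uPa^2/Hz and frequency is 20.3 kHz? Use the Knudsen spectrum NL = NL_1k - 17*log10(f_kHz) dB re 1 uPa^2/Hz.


46.27 dB


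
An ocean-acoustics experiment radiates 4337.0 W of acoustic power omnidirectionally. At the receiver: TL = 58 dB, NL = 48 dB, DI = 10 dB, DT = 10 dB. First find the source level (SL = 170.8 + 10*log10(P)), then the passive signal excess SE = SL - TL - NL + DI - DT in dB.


Step 1: SL = 170.8 + 10*log10(4337.0) = 207.17 dB
Step 2: SE = SL - TL - NL + DI - DT = 207.17 - 58 - 48 + 10 - 10 = 101.17

101.17 dB


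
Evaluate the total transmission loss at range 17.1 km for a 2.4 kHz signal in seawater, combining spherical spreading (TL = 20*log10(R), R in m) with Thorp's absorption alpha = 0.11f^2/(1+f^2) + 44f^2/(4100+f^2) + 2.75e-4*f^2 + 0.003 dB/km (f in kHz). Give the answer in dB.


Step 1 (Thorp): alpha = 0.11*5.76/(1+5.76) + 44*5.76/(4100+5.76) + 2.75e-4*5.76 + 0.003 = 0.16 dB/km
Step 2: TL_spread = 20*log10(17100) = 84.66 dB
Step 3: TL_abs = alpha*R = 0.16 * 17.1 = 2.74 dB
Step 4: TL_total = 84.66 + 2.74 = 87.4

87.4 dB


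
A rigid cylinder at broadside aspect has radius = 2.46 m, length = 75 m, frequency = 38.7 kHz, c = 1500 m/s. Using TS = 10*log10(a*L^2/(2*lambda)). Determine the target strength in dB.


lambda = 1500/38700 = 0.03876 m
TS = 10*log10(2.46*75^2/(2*0.03876)) = 52.52

52.52 dB


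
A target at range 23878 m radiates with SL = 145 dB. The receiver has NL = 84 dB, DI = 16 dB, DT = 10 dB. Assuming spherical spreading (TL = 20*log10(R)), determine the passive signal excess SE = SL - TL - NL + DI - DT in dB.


Step 1: TL = 20*log10(23878) = 87.56 dB
Step 2: SE = 145 - 87.56 - 84 + 16 - 10 = -20.56

-20.56 dB


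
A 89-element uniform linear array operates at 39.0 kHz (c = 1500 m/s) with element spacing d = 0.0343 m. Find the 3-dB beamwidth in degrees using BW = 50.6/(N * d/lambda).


Step 1: lambda = 1500/39000 = 0.03846 m
Step 2: d/lambda = 0.0343/0.03846 = 0.8918
Step 3: BW = 50.6/(N * d/lambda) = 50.6/(89 * 0.8918) = 0.64

0.64 deg


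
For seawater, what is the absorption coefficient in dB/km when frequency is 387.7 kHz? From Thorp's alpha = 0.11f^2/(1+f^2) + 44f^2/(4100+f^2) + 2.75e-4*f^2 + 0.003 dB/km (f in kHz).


84.28 dB/km


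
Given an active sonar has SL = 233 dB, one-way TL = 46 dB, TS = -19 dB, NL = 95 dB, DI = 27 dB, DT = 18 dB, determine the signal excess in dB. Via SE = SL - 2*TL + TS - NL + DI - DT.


36 dB


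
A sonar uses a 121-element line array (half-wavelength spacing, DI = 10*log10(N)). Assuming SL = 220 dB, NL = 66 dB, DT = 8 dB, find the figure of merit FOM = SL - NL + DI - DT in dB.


Step 1: DI = 10*log10(121) = 20.83 dB
Step 2: FOM = SL - NL + DI - DT = 220 - 66 + 20.83 - 8 = 166.83

166.83 dB


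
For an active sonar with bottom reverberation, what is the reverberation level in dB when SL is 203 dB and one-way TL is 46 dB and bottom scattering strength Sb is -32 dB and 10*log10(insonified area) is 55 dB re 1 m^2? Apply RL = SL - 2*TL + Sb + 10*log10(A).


RL = SL - 2*TL + Sb + 10*log10(A) = 203 - 2*46 + (-32) + 55 = 134

134 dB


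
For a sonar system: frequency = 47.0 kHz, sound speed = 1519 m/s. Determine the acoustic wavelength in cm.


lambda = c/f = 1519 / 47000 = 0.0323 m = 3.23 cm

3.23 cm


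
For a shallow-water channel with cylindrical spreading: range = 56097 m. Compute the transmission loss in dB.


TL = 10*log10(56097) = 47.49

47.49 dB


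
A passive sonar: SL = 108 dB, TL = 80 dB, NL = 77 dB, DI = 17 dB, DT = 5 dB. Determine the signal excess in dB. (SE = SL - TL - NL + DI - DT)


-37 dB


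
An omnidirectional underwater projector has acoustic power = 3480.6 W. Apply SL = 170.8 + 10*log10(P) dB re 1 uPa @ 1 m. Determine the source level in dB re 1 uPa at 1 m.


SL = 170.8 + 10*log10(3480.6) = 170.8 + 35.42 = 206.22

206.22 dB


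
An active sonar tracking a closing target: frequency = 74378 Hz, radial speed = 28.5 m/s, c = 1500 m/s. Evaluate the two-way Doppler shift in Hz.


2826.36 Hz


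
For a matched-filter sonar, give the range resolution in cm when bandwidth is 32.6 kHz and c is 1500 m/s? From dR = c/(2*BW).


2.3 cm


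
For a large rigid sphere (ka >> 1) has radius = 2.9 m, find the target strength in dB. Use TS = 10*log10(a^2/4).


TS = 10*log10(2.9^2 / 4) = 10*log10(2.1025) = 3.23

3.23 dB


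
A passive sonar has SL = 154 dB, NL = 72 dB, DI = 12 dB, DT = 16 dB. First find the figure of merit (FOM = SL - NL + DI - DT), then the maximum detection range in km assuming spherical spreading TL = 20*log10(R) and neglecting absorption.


Step 1: FOM = SL - NL + DI - DT = 154 - 72 + 12 - 16 = 78 dB
Step 2: at max range FOM = TL = 20*log10(R), so R = 10^(78/20) = 7943.28 m = 7.94 km

7.94 km


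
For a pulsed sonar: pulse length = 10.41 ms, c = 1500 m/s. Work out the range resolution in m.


dR = c*tau/2 = 1500 * 10.41e-3 / 2 = 7.8075

7.8075 m


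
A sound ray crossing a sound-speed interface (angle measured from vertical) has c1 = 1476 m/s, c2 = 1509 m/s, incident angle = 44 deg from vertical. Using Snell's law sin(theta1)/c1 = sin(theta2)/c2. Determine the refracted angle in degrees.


sin(theta2) = (c2/c1)*sin(theta1) = (1509/1476)*sin(44 deg) = 0.71019
theta2 = arcsin(0.71019) = 45.25

45.25 deg


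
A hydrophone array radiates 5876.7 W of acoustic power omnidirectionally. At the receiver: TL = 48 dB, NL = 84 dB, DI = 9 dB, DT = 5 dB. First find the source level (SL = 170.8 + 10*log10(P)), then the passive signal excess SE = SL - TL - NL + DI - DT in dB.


Step 1: SL = 170.8 + 10*log10(5876.7) = 208.49 dB
Step 2: SE = SL - TL - NL + DI - DT = 208.49 - 48 - 84 + 9 - 5 = 80.49

80.49 dB


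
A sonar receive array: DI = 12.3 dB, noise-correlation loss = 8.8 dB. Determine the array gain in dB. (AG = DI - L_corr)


AG = DI - L_corr = 12.3 - 8.8 = 3.5

3.5 dB


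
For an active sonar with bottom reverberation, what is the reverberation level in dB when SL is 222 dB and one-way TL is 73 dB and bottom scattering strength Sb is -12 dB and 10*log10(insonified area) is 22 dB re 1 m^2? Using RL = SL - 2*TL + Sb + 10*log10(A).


RL = SL - 2*TL + Sb + 10*log10(A) = 222 - 2*73 + (-12) + 22 = 86

86 dB


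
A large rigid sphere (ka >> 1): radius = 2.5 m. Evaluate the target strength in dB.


TS = 10*log10(2.5^2 / 4) = 10*log10(1.5625) = 1.94

1.94 dB


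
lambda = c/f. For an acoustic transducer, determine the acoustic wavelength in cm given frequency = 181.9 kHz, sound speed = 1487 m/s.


lambda = c/f = 1487 / 181900 = 0.0082 m = 0.82 cm

0.82 cm


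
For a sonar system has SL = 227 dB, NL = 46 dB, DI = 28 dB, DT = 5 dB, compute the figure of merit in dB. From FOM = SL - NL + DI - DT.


204 dB


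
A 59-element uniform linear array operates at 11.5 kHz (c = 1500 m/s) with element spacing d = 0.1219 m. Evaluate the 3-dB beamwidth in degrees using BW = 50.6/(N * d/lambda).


Step 1: lambda = 1500/11500 = 0.13043 m
Step 2: d/lambda = 0.1219/0.13043 = 0.9346
Step 3: BW = 50.6/(N * d/lambda) = 50.6/(59 * 0.9346) = 0.92

0.92 deg


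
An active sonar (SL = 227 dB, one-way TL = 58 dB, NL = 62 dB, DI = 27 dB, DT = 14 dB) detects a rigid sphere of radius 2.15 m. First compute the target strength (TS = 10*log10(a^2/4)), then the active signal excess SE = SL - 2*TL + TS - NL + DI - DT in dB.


Step 1: TS = 10*log10(2.15^2/4) = 0.63 dB
Step 2: SE = SL - 2*TL + TS - NL + DI - DT = 227 - 2*58 + (0.63) - 62 + 27 - 14 = 62.63

62.63 dB


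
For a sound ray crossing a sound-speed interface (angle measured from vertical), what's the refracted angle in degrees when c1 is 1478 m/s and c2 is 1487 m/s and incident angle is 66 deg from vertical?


sin(theta2) = (c2/c1)*sin(theta1) = (1487/1478)*sin(66 deg) = 0.91911
theta2 = arcsin(0.91911) = 66.8

66.8 deg


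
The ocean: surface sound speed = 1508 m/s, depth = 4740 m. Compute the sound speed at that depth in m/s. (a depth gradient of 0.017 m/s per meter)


c = 1508 + 0.017 * 4740 = 1588.58

1588.58 m/s


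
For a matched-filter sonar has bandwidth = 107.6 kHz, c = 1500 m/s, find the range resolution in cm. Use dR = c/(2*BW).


0.7 cm


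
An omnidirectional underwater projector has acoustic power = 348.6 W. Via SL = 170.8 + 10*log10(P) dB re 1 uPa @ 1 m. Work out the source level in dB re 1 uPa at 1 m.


SL = 170.8 + 10*log10(348.6) = 170.8 + 25.42 = 196.22

196.22 dB


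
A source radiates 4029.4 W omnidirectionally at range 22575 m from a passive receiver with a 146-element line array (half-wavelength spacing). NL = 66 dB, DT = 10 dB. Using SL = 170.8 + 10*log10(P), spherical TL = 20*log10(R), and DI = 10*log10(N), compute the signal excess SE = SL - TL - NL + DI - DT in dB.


Step 1: SL = 170.8 + 10*log10(4029.4) = 206.85 dB
Step 2: TL = 20*log10(22575) = 87.07 dB
Step 3: DI = 10*log10(146) = 21.64 dB
Step 4: SE = SL - TL - NL + DI - DT = 206.85 - 87.07 - 66 + 21.64 - 10 = 65.42

65.42 dB


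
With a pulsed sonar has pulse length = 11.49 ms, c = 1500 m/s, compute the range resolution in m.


dR = c*tau/2 = 1500 * 11.49e-3 / 2 = 8.6175

8.6175 m


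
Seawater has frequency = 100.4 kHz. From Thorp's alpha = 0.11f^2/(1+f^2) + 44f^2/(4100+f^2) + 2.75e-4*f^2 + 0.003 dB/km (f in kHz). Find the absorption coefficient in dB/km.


34.163 dB/km


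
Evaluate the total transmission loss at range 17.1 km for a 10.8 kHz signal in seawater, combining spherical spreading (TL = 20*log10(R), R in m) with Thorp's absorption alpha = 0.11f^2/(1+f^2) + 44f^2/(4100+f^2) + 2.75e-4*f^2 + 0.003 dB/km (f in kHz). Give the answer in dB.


Step 1 (Thorp): alpha = 0.11*116.64/(1+116.64) + 44*116.64/(4100+116.64) + 2.75e-4*116.64 + 0.003 = 1.3613 dB/km
Step 2: TL_spread = 20*log10(17100) = 84.66 dB
Step 3: TL_abs = alpha*R = 1.3613 * 17.1 = 23.28 dB
Step 4: TL_total = 84.66 + 23.28 = 107.94

107.94 dB


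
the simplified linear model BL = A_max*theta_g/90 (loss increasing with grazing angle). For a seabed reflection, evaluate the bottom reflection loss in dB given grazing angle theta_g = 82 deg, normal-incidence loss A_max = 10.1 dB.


BL = A_max * theta_g / 90 = 10.1 * 82 / 90 = 9.2

9.2 dB


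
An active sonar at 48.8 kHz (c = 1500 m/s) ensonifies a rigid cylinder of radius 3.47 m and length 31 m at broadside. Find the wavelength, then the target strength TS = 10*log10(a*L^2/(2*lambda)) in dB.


Step 1: lambda = c/f = 1500/48800 = 0.03074 m
Step 2: TS = 10*log10(a*L^2/(2*lambda)) = 10*log10(3.47*31^2/(2*0.03074)) = 47.34

47.34 dB


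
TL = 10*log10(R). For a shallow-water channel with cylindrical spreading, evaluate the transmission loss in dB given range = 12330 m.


TL = 10*log10(12330) = 40.91

40.91 dB


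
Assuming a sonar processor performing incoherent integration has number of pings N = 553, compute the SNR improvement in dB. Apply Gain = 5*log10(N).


Gain = 5*log10(553) = 13.71

13.71 dB


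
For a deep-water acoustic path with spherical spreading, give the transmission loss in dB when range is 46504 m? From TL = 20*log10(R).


93.35 dB


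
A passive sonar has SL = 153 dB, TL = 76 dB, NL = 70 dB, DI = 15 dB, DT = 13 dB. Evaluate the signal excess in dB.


9 dB


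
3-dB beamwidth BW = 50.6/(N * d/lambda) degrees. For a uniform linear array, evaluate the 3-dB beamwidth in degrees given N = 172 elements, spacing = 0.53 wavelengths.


BW = 50.6 / (172 * 0.53) = 50.6 / 91.16 = 0.56

0.56 deg


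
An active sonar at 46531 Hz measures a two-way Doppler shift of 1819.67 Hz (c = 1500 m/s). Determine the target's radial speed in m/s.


From fd = 2*f*v/c, v = c*fd/(2*f) = 1500 * 1819.67 / (2*46531) = 29.33

29.33 m/s


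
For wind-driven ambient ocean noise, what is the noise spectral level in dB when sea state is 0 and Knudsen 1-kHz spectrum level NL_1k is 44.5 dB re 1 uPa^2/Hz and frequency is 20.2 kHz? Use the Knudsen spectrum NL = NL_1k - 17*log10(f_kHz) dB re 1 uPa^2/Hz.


NL = NL_1k - 17*log10(f_kHz) = 44.5 - 17*log10(20.2) = 44.5 - (22.19) = 22.31

22.31 dB


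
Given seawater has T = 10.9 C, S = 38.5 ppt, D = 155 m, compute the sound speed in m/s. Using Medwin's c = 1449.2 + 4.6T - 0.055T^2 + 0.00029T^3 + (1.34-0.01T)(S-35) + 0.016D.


c = 1449.2 + 4.6*10.9 - 0.055*10.9^2 + 0.00029*10.9^3 + (1.34 - 0.01*10.9)*(38.5 - 35) + 0.016*155 = 1499.97

1499.97 m/s


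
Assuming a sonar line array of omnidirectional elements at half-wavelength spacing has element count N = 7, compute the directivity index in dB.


DI = 10*log10(7) = 8.45

8.45 dB


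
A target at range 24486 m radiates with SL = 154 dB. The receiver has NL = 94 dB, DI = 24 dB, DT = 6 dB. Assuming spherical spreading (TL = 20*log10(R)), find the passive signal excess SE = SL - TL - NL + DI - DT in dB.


Step 1: TL = 20*log10(24486) = 87.78 dB
Step 2: SE = 154 - 87.78 - 94 + 24 - 6 = -9.78

-9.78 dB


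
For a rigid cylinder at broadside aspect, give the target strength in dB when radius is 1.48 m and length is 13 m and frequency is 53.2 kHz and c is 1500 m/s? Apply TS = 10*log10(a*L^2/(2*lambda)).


lambda = 1500/53200 = 0.0282 m
TS = 10*log10(1.48*13^2/(2*0.0282)) = 36.47

36.47 dB


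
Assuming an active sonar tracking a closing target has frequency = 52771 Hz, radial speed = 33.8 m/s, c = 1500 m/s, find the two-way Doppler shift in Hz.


fd = 2*f*v/c = 2 * 52771 * 33.8 / 1500 = 2378.21

2378.21 Hz


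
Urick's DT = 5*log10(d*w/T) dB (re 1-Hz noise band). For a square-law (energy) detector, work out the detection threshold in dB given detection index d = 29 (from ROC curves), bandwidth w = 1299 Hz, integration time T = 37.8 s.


DT = 5*log10(d*w/T) = 5*log10(29 * 1299 / 37.8) = 5*log10(996.59) = 14.99

14.99 dB


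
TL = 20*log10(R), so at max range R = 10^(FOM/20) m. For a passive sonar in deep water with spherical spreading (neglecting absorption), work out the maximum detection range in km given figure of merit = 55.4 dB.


At max range FOM = TL, so 20*log10(R) = 55.4
R = 10^(55.4/20) = 588.84 m = 0.59 km

0.59 km


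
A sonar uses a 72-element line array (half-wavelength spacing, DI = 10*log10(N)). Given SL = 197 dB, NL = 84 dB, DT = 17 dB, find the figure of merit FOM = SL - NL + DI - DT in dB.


Step 1: DI = 10*log10(72) = 18.57 dB
Step 2: FOM = SL - NL + DI - DT = 197 - 84 + 18.57 - 17 = 114.57

114.57 dB


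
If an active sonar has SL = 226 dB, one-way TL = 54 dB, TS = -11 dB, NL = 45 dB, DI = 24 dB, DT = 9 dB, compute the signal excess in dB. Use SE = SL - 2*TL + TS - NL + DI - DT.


SE = SL - 2*TL + TS - NL + DI - DT = 226 - 2*54 + (-11) - 45 + 24 - 9 = 77

77 dB


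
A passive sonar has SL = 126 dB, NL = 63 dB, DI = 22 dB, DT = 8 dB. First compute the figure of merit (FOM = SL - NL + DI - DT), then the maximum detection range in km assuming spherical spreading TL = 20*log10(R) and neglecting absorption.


Step 1: FOM = SL - NL + DI - DT = 126 - 63 + 22 - 8 = 77 dB
Step 2: at max range FOM = TL = 20*log10(R), so R = 10^(77/20) = 7079.46 m = 7.08 km

7.08 km


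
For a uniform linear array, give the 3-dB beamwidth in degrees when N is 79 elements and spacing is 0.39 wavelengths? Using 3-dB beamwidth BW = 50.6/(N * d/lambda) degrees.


BW = 50.6 / (79 * 0.39) = 50.6 / 30.81 = 1.64

1.64 deg


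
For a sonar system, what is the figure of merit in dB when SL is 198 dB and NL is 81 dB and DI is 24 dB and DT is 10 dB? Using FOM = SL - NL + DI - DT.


FOM = SL - NL + DI - DT = 198 - 81 + 24 - 10 = 131

131 dB


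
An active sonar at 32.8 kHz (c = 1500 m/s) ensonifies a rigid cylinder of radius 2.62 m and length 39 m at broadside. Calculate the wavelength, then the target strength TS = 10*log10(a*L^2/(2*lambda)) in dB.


Step 1: lambda = c/f = 1500/32800 = 0.04573 m
Step 2: TS = 10*log10(a*L^2/(2*lambda)) = 10*log10(2.62*39^2/(2*0.04573)) = 46.39

46.39 dB


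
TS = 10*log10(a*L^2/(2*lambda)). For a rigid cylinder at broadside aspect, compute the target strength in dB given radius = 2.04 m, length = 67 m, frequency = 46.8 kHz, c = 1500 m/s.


51.55 dB


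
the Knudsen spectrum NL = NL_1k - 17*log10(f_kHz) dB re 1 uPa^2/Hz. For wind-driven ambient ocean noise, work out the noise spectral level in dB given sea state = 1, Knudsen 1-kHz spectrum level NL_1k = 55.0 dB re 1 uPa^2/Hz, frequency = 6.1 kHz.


NL = NL_1k - 17*log10(f_kHz) = 55.0 - 17*log10(6.1) = 55.0 - (13.35) = 41.65

41.65 dB


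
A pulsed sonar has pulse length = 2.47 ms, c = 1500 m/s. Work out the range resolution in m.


dR = c*tau/2 = 1500 * 2.47e-3 / 2 = 1.8525

1.8525 m


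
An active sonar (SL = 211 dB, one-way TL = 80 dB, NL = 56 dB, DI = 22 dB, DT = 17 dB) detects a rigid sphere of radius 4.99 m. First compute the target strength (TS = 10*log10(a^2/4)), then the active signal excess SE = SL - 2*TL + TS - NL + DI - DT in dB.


Step 1: TS = 10*log10(4.99^2/4) = 7.94 dB
Step 2: SE = SL - 2*TL + TS - NL + DI - DT = 211 - 2*80 + (7.94) - 56 + 22 - 17 = 7.94

7.94 dB


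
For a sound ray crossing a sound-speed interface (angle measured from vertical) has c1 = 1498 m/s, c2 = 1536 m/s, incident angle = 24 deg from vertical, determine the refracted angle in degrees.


24.65 deg


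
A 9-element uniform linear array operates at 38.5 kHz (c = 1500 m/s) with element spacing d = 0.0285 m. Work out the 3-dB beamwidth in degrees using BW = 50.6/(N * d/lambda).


Step 1: lambda = 1500/38500 = 0.03896 m
Step 2: d/lambda = 0.0285/0.03896 = 0.7315
Step 3: BW = 50.6/(N * d/lambda) = 50.6/(9 * 0.7315) = 7.69

7.69 deg


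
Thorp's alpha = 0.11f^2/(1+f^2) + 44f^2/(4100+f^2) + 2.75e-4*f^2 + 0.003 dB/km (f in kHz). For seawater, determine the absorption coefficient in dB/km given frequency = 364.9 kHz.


f^2 = 133152.01
alpha = 0.11*133152.01/(1+133152.01) + 44*133152.01/(4100+133152.01) + 2.75e-4*133152.01 + 0.003 = 79.415

79.415 dB/km


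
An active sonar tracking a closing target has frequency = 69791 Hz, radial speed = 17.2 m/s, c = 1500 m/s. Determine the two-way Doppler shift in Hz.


fd = 2*f*v/c = 2 * 69791 * 17.2 / 1500 = 1600.54

1600.54 Hz


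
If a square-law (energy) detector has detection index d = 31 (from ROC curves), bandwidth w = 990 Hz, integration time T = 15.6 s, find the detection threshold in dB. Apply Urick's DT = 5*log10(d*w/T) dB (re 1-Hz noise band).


DT = 5*log10(d*w/T) = 5*log10(31 * 990 / 15.6) = 5*log10(1967.31) = 16.47

16.47 dB


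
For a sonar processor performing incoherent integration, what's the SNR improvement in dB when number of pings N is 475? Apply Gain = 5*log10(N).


13.38 dB


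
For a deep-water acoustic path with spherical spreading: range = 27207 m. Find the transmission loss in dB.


TL = 20*log10(27207) = 88.69

88.69 dB


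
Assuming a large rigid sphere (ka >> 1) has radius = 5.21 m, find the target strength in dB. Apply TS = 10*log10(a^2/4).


8.32 dB


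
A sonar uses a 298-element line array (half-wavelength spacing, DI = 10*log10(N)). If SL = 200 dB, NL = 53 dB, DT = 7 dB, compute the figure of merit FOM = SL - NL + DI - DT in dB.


Step 1: DI = 10*log10(298) = 24.74 dB
Step 2: FOM = SL - NL + DI - DT = 200 - 53 + 24.74 - 7 = 164.74

164.74 dB


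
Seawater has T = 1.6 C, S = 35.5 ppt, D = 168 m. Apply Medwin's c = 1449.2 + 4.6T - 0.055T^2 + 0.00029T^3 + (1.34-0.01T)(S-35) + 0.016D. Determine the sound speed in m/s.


1459.77 m/s


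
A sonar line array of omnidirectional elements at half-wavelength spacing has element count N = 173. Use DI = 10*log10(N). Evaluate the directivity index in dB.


DI = 10*log10(173) = 22.38

22.38 dB


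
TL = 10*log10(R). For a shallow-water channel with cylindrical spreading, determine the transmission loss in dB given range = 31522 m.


44.99 dB


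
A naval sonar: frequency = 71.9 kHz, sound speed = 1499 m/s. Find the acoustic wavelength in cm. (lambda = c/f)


lambda = c/f = 1499 / 71900 = 0.0208 m = 2.08 cm

2.08 cm


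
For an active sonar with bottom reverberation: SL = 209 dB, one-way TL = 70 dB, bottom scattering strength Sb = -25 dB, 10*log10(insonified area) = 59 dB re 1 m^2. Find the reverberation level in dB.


RL = SL - 2*TL + Sb + 10*log10(A) = 209 - 2*70 + (-25) + 59 = 103

103 dB


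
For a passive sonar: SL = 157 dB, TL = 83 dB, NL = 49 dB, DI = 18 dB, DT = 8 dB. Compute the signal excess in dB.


SE = SL - TL - NL + DI - DT = 157 - 83 - 49 + 18 - 8 = 35

35 dB


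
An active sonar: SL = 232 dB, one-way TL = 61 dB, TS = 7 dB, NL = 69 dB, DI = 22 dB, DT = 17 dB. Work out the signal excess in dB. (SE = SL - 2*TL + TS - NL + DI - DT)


SE = SL - 2*TL + TS - NL + DI - DT = 232 - 2*61 + (7) - 69 + 22 - 17 = 53

53 dB


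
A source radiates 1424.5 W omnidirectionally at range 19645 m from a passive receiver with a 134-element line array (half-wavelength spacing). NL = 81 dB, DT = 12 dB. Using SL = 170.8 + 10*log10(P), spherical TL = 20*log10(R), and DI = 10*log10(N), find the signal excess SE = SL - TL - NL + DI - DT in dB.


Step 1: SL = 170.8 + 10*log10(1424.5) = 202.34 dB
Step 2: TL = 20*log10(19645) = 85.87 dB
Step 3: DI = 10*log10(134) = 21.27 dB
Step 4: SE = SL - TL - NL + DI - DT = 202.34 - 85.87 - 81 + 21.27 - 12 = 44.74

44.74 dB


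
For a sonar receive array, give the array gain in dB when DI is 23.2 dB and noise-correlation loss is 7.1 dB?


AG = DI - L_corr = 23.2 - 7.1 = 16.1

16.1 dB


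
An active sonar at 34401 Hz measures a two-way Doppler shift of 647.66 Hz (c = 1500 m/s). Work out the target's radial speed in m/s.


From fd = 2*f*v/c, v = c*fd/(2*f) = 1500 * 647.66 / (2*34401) = 14.12

14.12 m/s


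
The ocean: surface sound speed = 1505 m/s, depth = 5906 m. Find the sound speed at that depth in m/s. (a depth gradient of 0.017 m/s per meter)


1605.402 m/s


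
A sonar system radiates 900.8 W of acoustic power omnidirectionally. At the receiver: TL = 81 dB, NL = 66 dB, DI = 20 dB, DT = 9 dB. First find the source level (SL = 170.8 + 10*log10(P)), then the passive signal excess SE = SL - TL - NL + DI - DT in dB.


Step 1: SL = 170.8 + 10*log10(900.8) = 200.35 dB
Step 2: SE = SL - TL - NL + DI - DT = 200.35 - 81 - 66 + 20 - 9 = 64.35

64.35 dB


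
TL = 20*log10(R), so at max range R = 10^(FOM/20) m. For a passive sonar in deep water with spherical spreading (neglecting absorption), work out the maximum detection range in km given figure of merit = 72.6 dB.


4.27 km


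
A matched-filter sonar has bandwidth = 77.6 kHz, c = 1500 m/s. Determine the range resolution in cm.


0.97 cm


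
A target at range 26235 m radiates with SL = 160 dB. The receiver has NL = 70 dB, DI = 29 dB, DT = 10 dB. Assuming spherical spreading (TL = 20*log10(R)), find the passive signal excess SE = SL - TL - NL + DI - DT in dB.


Step 1: TL = 20*log10(26235) = 88.38 dB
Step 2: SE = 160 - 88.38 - 70 + 29 - 10 = 20.62

20.62 dB


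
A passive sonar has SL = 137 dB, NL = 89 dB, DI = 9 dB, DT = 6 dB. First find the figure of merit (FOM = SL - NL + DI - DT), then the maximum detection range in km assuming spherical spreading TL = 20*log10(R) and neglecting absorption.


Step 1: FOM = SL - NL + DI - DT = 137 - 89 + 9 - 6 = 51 dB
Step 2: at max range FOM = TL = 20*log10(R), so R = 10^(51/20) = 354.81 m = 0.35 km

0.35 km


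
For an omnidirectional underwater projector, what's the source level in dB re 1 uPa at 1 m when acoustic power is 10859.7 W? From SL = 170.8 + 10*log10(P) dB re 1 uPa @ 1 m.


211.16 dB


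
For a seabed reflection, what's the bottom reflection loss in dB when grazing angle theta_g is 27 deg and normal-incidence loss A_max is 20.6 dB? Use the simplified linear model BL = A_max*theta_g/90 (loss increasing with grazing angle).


BL = A_max * theta_g / 90 = 20.6 * 27 / 90 = 6.18

6.18 dB
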